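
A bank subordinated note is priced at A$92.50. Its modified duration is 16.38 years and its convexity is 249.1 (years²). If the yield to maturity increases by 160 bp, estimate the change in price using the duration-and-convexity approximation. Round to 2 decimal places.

Duration effect: -D_mod·Δy = -16.38 × (+0.016) = -0.262080
Convexity effect: ½·C·(Δy)² = 0.5 × 249.1 × (0.016)² = +0.0318848
ΔP/P ≈ -0.262080 + 0.0318848 = -0.2301952
ΔP ≈ 92.50 × (-0.2301952) = -21.293056.

-A$21.29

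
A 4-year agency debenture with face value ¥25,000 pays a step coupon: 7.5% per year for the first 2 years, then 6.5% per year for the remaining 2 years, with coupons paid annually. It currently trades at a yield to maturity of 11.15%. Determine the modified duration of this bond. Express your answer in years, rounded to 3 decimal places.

Periodic yield y = 0.1115. First find Macaulay duration:
  t   CF        PV=CF/(1+0.1115)^t    t·PV
  1     1,875.00     1,686.9096     1,686.9096
  2     1,875.00     1,517.6874     3,035.3749
  3     1,625.00     1,183.3820     3,550.1460
  4    26,625.00    17,444.2278    69,776.9110
  Σ                 21,832.2068    78,049.3415
P = 21,832.2068; Macaulay duration = 78,049.3415 / 21,832.2068 = 3.57496 years.
Modified duration = D_Mac / (1 + y) = 3.57496 / 1.1115 = 3.21634 years.

3.216 years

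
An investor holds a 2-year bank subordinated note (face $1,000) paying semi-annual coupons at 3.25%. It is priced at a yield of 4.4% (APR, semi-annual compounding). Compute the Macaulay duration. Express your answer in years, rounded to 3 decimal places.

1.952 years

Periodic yield y = 0.022. Discount each cash flow and weight by its period:
  t   CF        PV=CF/(1+0.022)^t    t·PV
  1        16.25        15.9002        15.9002
  2        16.25        15.5579        31.1158
  3        16.25        15.2230        45.6690
  4     1,016.25       931.5303     3,726.1211
  Σ                    978.2114     3,818.8062
Price P = Σ PV = 978.2114.
Macaulay duration = Σ(t·PV) / P = 3,818.8062 / 978.2114 = 3.90387 half-year periods.
In years: 3.90387 / 2 = 1.95193 years.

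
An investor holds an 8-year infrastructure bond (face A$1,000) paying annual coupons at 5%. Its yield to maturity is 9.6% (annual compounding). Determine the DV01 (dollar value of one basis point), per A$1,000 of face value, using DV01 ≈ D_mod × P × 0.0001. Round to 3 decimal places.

A$0.450

Periodic yield y = 0.096.
  t   CF        PV=CF/(1+0.096)^t    t·PV
  1        50.00        45.6204        45.6204
  2        50.00        41.6245        83.2490
  3        50.00        37.9785       113.9356
  4        50.00        34.6520       138.6078
  5        50.00        31.6168       158.0838
  6        50.00        28.8474       173.0844
  7        50.00        26.3206       184.2443
  8     1,050.00       504.3185     4,034.5477
  Σ                    750.9787     4,931.3731
P = 750.9787; D_Mac = 6.56660 yrs; D_mod = 5.99142 yrs.
DV01 ≈ 5.99142 × 750.9787 × 0.0001 = 0.449943.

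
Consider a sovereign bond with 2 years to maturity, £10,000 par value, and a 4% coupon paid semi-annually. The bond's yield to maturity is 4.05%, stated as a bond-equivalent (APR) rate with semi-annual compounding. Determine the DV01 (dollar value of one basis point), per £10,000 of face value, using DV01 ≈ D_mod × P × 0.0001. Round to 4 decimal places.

Periodic yield y = 0.02025.
  t   CF        PV=CF/(1+0.02025)^t    t·PV
  1       200.00       196.0304       196.0304
  2       200.00       192.1396       384.2791
  3       200.00       188.3260       564.9779
  4    10,200.00     9,413.9905    37,655.9622
  Σ                  9,990.4865    38,801.2496
P = 9,990.4865; D_Mac = 3.88382 half-year periods = 1.94191 yrs; D_mod = 1.90337 yrs.
DV01 ≈ 1.90337 × 9,990.4865 × 0.0001 = 1.901556.

£1.9016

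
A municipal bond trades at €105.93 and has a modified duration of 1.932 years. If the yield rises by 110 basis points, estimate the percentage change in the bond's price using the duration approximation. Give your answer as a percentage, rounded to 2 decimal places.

-2.13%

Duration approximation: ΔP/P ≈ -D_mod · Δy = -1.932 × (+0.011) = -0.021252.
As a percentage: -2.1252%.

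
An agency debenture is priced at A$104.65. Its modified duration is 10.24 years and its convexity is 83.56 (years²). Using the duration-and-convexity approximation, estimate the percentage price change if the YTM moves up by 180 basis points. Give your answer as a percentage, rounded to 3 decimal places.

-17.078%

Duration effect: -D_mod·Δy = -10.24 × (+0.018) = -0.184320
Convexity effect: ½·C·(Δy)² = 0.5 × 83.56 × (0.018)² = +0.01353672
ΔP/P ≈ -0.184320 + 0.01353672 = -0.17078328
= -17.078328%.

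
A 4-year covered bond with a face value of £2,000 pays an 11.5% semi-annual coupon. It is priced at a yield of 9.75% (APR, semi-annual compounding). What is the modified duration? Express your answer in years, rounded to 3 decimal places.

3.182 years

Periodic yield y = 0.04875. First find Macaulay duration:
  t   CF        PV=CF/(1+0.04875)^t    t·PV
  1       115.00       109.6544       109.6544
  2       115.00       104.5572       209.1144
  3       115.00        99.6970       299.0909
  4       115.00        95.0627       380.2506
  5       115.00        90.6438       453.2189
  6       115.00        86.4303       518.5818
  7       115.00        82.4127       576.8887
  8     2,115.00     1,445.2221    11,561.7765
  Σ                  2,113.6800    14,108.5761
P = 2,113.6800; Macaulay duration = 14,108.5761 / 2,113.6800 = 6.67489 half-year periods = 3.33744 years.
Modified duration = D_Mac / (1 + y) = 3.33744 / 1.04875 = 3.18231 years.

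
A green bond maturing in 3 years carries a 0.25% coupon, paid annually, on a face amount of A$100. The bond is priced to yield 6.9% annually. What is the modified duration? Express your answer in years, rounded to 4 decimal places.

Periodic yield y = 0.069. First find Macaulay duration:
  t   CF        PV=CF/(1+0.069)^t    t·PV
  1         0.25         0.2339         0.2339
  2         0.25         0.2188         0.4375
  3       100.25        82.0637       246.1912
  Σ                     82.5164       246.8626
P = 82.5164; Macaulay duration = 246.8626 / 82.5164 = 2.99168 years.
Modified duration = D_Mac / (1 + y) = 2.99168 / 1.069 = 2.79858 years.

2.7986 years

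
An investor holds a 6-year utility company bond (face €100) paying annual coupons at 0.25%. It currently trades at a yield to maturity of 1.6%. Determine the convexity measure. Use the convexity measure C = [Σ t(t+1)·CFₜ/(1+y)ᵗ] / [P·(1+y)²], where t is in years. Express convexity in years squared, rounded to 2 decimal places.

40.33

With y = 0.016:
  t   CF        PV=CF/(1+0.016)^t    t·PV        t(t+1)·PV
  1         0.25         0.2461         0.2461           0.4921
  2         0.25         0.2422         0.4844           1.4531
  3         0.25         0.2384         0.7151           2.8605
  4         0.25         0.2346         0.9385           4.6924
  5         0.25         0.2309         1.1546           6.9278
  6       100.25        91.1428       546.8565       3,827.9955
  Σ                     92.3349       550.3952       3,844.4214
P = 92.3349.
Convexity = Σ t(t+1)·PV / [P·(1+y)²] = 3,844.4214 / (92.3349 × 1.032256) = 40.33458.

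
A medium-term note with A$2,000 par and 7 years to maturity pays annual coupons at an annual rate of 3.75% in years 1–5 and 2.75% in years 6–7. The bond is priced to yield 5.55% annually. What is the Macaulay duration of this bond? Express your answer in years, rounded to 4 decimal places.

6.2342 years

Periodic yield y = 0.0555. Discount each cash flow and weight by its year:
  t   CF        PV=CF/(1+0.0555)^t    t·PV
  1        75.00        71.0564        71.0564
  2        75.00        67.3201       134.6402
  3        75.00        63.7803       191.3409
  4        75.00        60.4266       241.7065
  5        75.00        57.2493       286.2464
  6        55.00        39.7753       238.6517
  7     2,055.00     1,408.0049     9,856.0342
  Σ                  1,767.6129    11,019.6763
Price P = Σ PV = 1,767.6129.
Macaulay duration = Σ(t·PV) / P = 11,019.6763 / 1,767.6129 = 6.23421 years.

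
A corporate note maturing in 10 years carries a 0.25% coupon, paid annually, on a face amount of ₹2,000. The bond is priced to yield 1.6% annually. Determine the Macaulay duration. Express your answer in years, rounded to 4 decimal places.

9.8788 years

Periodic yield y = 0.016. Discount each cash flow and weight by its year:
  t   CF        PV=CF/(1+0.016)^t    t·PV
  1         5.00         4.9213         4.9213
  2         5.00         4.8438         9.6875
  3         5.00         4.7675        14.3024
  4         5.00         4.6924        18.7696
  5         5.00         4.6185        23.0925
  6         5.00         4.5458        27.2746
  7         5.00         4.4742        31.3193
  8         5.00         4.4037        35.2298
  9         5.00         4.3344        39.0094
  10    2,005.00     1,710.7136    17,107.1356
  Σ                  1,752.3150    17,310.7421
Price P = Σ PV = 1,752.3150.
Macaulay duration = Σ(t·PV) / P = 17,310.7421 / 1,752.3150 = 9.87878 years.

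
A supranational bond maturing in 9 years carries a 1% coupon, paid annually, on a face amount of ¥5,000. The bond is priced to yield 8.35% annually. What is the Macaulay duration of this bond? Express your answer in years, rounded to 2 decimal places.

8.49 years

Periodic yield y = 0.0835. Discount each cash flow and weight by its year:
  t   CF        PV=CF/(1+0.0835)^t    t·PV
  1        50.00        46.1467        46.1467
  2        50.00        42.5904        85.1809
  3        50.00        39.3082       117.9246
  4        50.00        36.2789       145.1157
  5        50.00        33.4831       167.4154
  6        50.00        30.9027       185.4162
  7        50.00        28.5212       199.6483
  8        50.00        26.3232       210.5856
  9     5,050.00     2,453.7547    22,083.7919
  Σ                  2,737.3092    23,241.2254
Price P = Σ PV = 2,737.3092.
Macaulay duration = Σ(t·PV) / P = 23,241.2254 / 2,737.3092 = 8.49054 years.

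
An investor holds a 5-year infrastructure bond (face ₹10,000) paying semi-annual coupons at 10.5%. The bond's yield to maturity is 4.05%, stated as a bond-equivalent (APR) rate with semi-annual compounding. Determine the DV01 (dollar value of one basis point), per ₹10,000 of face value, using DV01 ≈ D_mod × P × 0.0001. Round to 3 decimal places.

₹5.242

Periodic yield y = 0.02025.
  t   CF        PV=CF/(1+0.02025)^t    t·PV
  1       525.00       514.5798       514.5798
  2       525.00       504.3663     1,008.7327
  3       525.00       494.3556     1,483.0669
  4       525.00       484.5436     1,938.1745
  5       525.00       474.9264     2,374.6319
  6       525.00       465.5000     2,793.0000
  7       525.00       456.2607     3,193.8250
  8       525.00       447.2048     3,577.6386
  9       525.00       438.3287     3,944.9580
  10   10,525.00     8,613.0322    86,130.3218
  Σ                 12,893.0981   106,958.9291
P = 12,893.0981; D_Mac = 8.29583 half-year periods = 4.14791 yrs; D_mod = 4.06559 yrs.
DV01 ≈ 4.06559 × 12,893.0981 × 0.0001 = 5.241800.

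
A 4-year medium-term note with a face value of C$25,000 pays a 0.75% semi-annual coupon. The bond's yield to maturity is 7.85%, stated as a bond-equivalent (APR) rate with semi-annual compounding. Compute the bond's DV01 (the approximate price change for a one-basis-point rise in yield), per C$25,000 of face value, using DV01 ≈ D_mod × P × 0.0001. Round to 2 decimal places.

Periodic yield y = 0.03925.
  t   CF        PV=CF/(1+0.03925)^t    t·PV
  1        93.75        90.2093        90.2093
  2        93.75        86.8023       173.6046
  3        93.75        83.5240       250.5719
  4        93.75        80.3695       321.4779
  5        93.75        77.3341       386.6706
  6        93.75        74.4134       446.4803
  7        93.75        71.6030       501.2208
  8    25,093.75    18,441.8847   147,535.0773
  Σ                 19,006.1402   149,705.3127
P = 19,006.1402; D_Mac = 7.87668 half-year periods = 3.93834 yrs; D_mod = 3.78960 yrs.
DV01 ≈ 3.78960 × 19,006.1402 × 0.0001 = 7.202565.

C$7.20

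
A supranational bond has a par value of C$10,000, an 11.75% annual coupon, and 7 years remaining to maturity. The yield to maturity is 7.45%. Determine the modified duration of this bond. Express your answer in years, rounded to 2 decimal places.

Periodic yield y = 0.0745. First find Macaulay duration:
  t   CF        PV=CF/(1+0.0745)^t    t·PV
  1     1,175.00     1,093.5319     1,093.5319
  2     1,175.00     1,017.7123     2,035.4246
  3     1,175.00       947.1497     2,841.4490
  4     1,175.00       881.4794     3,525.9178
  5     1,175.00       820.3624     4,101.8122
  6     1,175.00       763.4830     4,580.8978
  7    11,175.00     6,757.7573    47,304.3014
  Σ                 12,281.4760    65,483.3346
P = 12,281.4760; Macaulay duration = 65,483.3346 / 12,281.4760 = 5.33188 years.
Modified duration = D_Mac / (1 + y) = 5.33188 / 1.0745 = 4.96219 years.

4.96 years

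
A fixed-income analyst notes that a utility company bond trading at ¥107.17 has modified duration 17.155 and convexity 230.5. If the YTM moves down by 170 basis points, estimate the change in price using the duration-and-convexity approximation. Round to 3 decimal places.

Duration effect: -D_mod·Δy = -17.155 × (-0.017) = +0.291635
Convexity effect: ½·C·(Δy)² = 0.5 × 230.5 × (-0.017)² = +0.03330725
ΔP/P ≈ +0.291635 + 0.03330725 = +0.32494225
ΔP ≈ 107.17 × (+0.32494225) = +34.8240609325.

+¥34.824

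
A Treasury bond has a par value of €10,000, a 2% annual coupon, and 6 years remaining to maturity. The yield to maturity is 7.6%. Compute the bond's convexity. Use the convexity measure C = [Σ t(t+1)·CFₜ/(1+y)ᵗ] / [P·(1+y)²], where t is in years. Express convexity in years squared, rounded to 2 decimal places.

With y = 0.076:
  t   CF        PV=CF/(1+0.076)^t    t·PV        t(t+1)·PV
  1       200.00       185.8736       185.8736         371.7472
  2       200.00       172.7450       345.4900       1,036.4699
  3       200.00       160.5437       481.6310       1,926.5240
  4       200.00       149.2042       596.8166       2,984.0831
  5       200.00       138.6656       693.3278       4,159.9671
  6    10,200.00     6,572.4387    39,434.6322     276,042.4251
  Σ                  7,379.4707    41,737.7712     286,521.2164
P = 7,379.4707.
Convexity = Σ t(t+1)·PV / [P·(1+y)²] = 286,521.2164 / (7,379.4707 × 1.157776) = 33.53567.

33.54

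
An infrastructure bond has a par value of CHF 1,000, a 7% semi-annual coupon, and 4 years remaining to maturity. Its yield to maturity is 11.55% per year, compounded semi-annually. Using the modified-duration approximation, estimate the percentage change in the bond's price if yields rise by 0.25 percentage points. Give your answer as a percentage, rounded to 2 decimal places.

Periodic yield y = 0.05775. Modified duration first:
  t   CF        PV=CF/(1+0.05775)^t    t·PV
  1        35.00        33.0891        33.0891
  2        35.00        31.2825        62.5651
  3        35.00        29.5746        88.7238
  4        35.00        27.9599       111.8397
  5        35.00        26.4334       132.1670
  6        35.00        24.9902       149.9412
  7        35.00        23.6258       165.3807
  8     1,035.00       660.5050     5,284.0396
  Σ                    857.4605     6,027.7462
P = 857.4605; D_Mac = 7.02977 half-year periods = 3.51488 yrs; D_mod = 3.51488/(1+0.05775) = 3.32298 yrs.
ΔP/P ≈ -D_mod · Δy = -3.32298 × (+0.0025) = -0.008307 = -0.8307%.

-0.83%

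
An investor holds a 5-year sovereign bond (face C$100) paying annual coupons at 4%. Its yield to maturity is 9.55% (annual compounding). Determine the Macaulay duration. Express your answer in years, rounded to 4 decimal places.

4.5749 years

Periodic yield y = 0.0955. Discount each cash flow and weight by its year:
  t   CF        PV=CF/(1+0.0955)^t    t·PV
  1         4.00         3.6513         3.6513
  2         4.00         3.3330         6.6660
  3         4.00         3.0424         9.1273
  4         4.00         2.7772        11.1089
  5       104.00        65.9131       329.5653
  Σ                     78.7170       360.1188
Price P = Σ PV = 78.7170.
Macaulay duration = Σ(t·PV) / P = 360.1188 / 78.7170 = 4.57485 years.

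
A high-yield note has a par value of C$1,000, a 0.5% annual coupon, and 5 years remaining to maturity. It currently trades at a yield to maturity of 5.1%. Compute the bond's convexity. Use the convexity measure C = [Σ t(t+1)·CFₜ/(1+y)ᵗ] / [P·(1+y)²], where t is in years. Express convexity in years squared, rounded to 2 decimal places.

With y = 0.051:
  t   CF        PV=CF/(1+0.051)^t    t·PV        t(t+1)·PV
  1         5.00         4.7574         4.7574           9.5147
  2         5.00         4.5265         9.0530          27.1591
  3         5.00         4.3069        12.9206          51.6825
  4         5.00         4.0979        16.3915          81.9576
  5     1,005.00       783.7048     3,918.5238      23,511.1426
  Σ                    801.3934     3,961.6463      23,681.4565
P = 801.3934.
Convexity = Σ t(t+1)·PV / [P·(1+y)²] = 23,681.4565 / (801.3934 × 1.104601) = 26.75206.

26.75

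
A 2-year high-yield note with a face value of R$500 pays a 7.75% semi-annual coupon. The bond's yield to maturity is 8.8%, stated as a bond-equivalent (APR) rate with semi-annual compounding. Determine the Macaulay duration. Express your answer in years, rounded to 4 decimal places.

Periodic yield y = 0.044. Discount each cash flow and weight by its period:
  t   CF        PV=CF/(1+0.044)^t    t·PV
  1       19.375        18.5584        18.5584
  2       19.375        17.7763        35.5525
  3       19.375        17.0271        51.0812
  4      519.375       437.1989     1,748.7955
  Σ                    490.5607     1,853.9878
Price P = Σ PV = 490.5607.
Macaulay duration = Σ(t·PV) / P = 1,853.9878 / 490.5607 = 3.77932 half-year periods.
In years: 3.77932 / 2 = 1.88966 years.

1.8897 years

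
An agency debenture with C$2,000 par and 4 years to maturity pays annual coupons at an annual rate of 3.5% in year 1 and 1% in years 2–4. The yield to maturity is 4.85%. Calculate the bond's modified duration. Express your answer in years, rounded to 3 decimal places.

3.678 years

Periodic yield y = 0.0485. First find Macaulay duration:
  t   CF        PV=CF/(1+0.0485)^t    t·PV
  1        70.00        66.7620        66.7620
  2        20.00        18.1925        36.3851
  3        20.00        17.3510        52.0530
  4     2,020.00     1,671.3893     6,685.5574
  Σ                  1,773.6949     6,840.7575
P = 1,773.6949; Macaulay duration = 6,840.7575 / 1,773.6949 = 3.85678 years.
Modified duration = D_Mac / (1 + y) = 3.85678 / 1.0485 = 3.67838 years.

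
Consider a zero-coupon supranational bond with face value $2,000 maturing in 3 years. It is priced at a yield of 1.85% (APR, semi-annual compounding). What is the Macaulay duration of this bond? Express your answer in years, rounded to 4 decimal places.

A zero-coupon bond has a single cash flow at maturity, so its Macaulay duration equals its maturity: 3 years.
(Equivalently: 6 semi-annual periods ÷ 2 = 3 years.)

3.0000 years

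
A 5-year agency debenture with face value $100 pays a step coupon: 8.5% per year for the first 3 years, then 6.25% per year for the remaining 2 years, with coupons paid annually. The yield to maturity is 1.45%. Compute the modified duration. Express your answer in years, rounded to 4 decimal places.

4.3162 years

Periodic yield y = 0.0145. First find Macaulay duration:
  t   CF        PV=CF/(1+0.0145)^t    t·PV
  1         8.50         8.3785         8.3785
  2         8.50         8.2588        16.5175
  3         8.50         8.1407        24.4222
  4         6.25         5.9003        23.6011
  5       106.25        98.8709       494.3547
  Σ                    129.5492       567.2740
P = 129.5492; Macaulay duration = 567.2740 / 129.5492 = 4.37883 years.
Modified duration = D_Mac / (1 + y) = 4.37883 / 1.0145 = 4.31624 years.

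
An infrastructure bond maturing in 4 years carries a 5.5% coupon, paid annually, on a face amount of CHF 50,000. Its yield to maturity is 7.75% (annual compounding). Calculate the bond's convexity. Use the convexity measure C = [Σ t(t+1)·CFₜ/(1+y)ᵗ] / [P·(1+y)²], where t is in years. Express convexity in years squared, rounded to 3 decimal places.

With y = 0.0775:
  t   CF        PV=CF/(1+0.0775)^t    t·PV        t(t+1)·PV
  1     2,750.00     2,552.2042     2,552.2042       5,104.4084
  2     2,750.00     2,368.6350     4,737.2699      14,211.8098
  3     2,750.00     2,198.2691     6,594.8073      26,379.2293
  4    52,750.00    39,133.9196   156,535.6785     782,678.3924
  Σ                 46,253.0279   170,419.9599     828,373.8399
P = 46,253.0279.
Convexity = Σ t(t+1)·PV / [P·(1+y)²] = 828,373.8399 / (46,253.0279 × 1.161006) = 15.42594.

15.426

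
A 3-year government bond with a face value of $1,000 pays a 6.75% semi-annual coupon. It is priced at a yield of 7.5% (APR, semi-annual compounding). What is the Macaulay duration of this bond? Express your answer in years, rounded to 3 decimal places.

2.763 years

Periodic yield y = 0.0375. Discount each cash flow and weight by its period:
  t   CF        PV=CF/(1+0.0375)^t    t·PV
  1        33.75        32.5301        32.5301
  2        33.75        31.3543        62.7087
  3        33.75        30.2210        90.6631
  4        33.75        29.1287       116.5149
  5        33.75        28.0759       140.3794
  6     1,033.75       828.8709     4,973.2254
  Σ                    980.1810     5,416.0215
Price P = Σ PV = 980.1810.
Macaulay duration = Σ(t·PV) / P = 5,416.0215 / 980.1810 = 5.52553 half-year periods.
In years: 5.52553 / 2 = 2.76277 years.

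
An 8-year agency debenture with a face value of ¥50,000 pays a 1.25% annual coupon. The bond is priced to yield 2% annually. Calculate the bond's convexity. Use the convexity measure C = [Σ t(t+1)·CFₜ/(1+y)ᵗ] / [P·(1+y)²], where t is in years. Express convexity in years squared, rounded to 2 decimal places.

With y = 0.02:
  t   CF        PV=CF/(1+0.02)^t    t·PV        t(t+1)·PV
  1       625.00       612.7451       612.7451       1,225.4902
  2       625.00       600.7305     1,201.4610       3,604.3829
  3       625.00       588.9515     1,766.8544       7,067.4175
  4       625.00       577.4034     2,309.6136      11,548.0678
  5       625.00       566.0818     2,830.4088      16,982.4527
  6       625.00       554.9821     3,329.8927      23,309.2488
  7       625.00       544.1001     3,808.7008      30,469.6063
  8    50,625.00    43,207.9500   345,663.6003   3,110,972.4030
  Σ                 47,252.9445   361,523.2766   3,205,179.0692
P = 47,252.9445.
Convexity = Σ t(t+1)·PV / [P·(1+y)²] = 3,205,179.0692 / (47,252.9445 × 1.040400) = 65.19632.

65.20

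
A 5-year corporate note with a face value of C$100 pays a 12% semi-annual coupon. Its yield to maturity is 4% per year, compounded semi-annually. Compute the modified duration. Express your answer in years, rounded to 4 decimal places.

3.9956 years

Periodic yield y = 0.02. First find Macaulay duration:
  t   CF        PV=CF/(1+0.02)^t    t·PV
  1         6.00         5.8824         5.8824
  2         6.00         5.7670        11.5340
  3         6.00         5.6539        16.9618
  4         6.00         5.5431        22.1723
  5         6.00         5.4344        27.1719
  6         6.00         5.3278        31.9670
  7         6.00         5.2234        36.5635
  8         6.00         5.1209        40.9675
  9         6.00         5.0205        45.1848
  10      106.00        86.9569       869.5692
  Σ                    135.9303     1,107.9744
P = 135.9303; Macaulay duration = 1,107.9744 / 135.9303 = 8.15105 half-year periods = 4.07552 years.
Modified duration = D_Mac / (1 + y) = 4.07552 / 1.02 = 3.99561 years.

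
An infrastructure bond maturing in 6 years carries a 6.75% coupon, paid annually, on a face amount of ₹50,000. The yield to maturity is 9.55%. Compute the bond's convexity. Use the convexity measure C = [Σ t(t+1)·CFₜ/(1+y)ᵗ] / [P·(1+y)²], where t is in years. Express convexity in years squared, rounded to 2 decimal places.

With y = 0.0955:
  t   CF        PV=CF/(1+0.0955)^t    t·PV        t(t+1)·PV
  1     3,375.00     3,080.7850     3,080.7850       6,161.5701
  2     3,375.00     2,812.2182     5,624.4364      16,873.3092
  3     3,375.00     2,567.0636     7,701.1909      30,804.7634
  4     3,375.00     2,343.2803     9,373.1214      46,865.6069
  5     3,375.00     2,139.0053    10,695.0267      64,170.1600
  6    53,375.00    30,879.0262   185,274.1575   1,296,919.1024
  Σ                 43,821.3788   221,748.7178   1,461,794.5119
P = 43,821.3788.
Convexity = Σ t(t+1)·PV / [P·(1+y)²] = 1,461,794.5119 / (43,821.3788 × 1.200120) = 27.79557.

27.80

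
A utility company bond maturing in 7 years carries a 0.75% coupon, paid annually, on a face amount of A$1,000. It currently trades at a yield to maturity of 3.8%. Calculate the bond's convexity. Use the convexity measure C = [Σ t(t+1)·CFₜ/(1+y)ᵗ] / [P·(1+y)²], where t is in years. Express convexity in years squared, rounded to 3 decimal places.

50.255

With y = 0.038:
  t   CF        PV=CF/(1+0.038)^t    t·PV        t(t+1)·PV
  1         7.50         7.2254         7.2254          14.4509
  2         7.50         6.9609        13.9218          41.7655
  3         7.50         6.7061        20.1183          80.4730
  4         7.50         6.4606        25.8423         129.2117
  5         7.50         6.2241        31.1204         186.7221
  6         7.50         5.9962        35.9773         251.8410
  7     1,007.50       776.0033     5,432.0233      43,456.1860
  Σ                    815.5766     5,566.2288      44,160.6502
P = 815.5766.
Convexity = Σ t(t+1)·PV / [P·(1+y)²] = 44,160.6502 / (815.5766 × 1.077444) = 50.25462.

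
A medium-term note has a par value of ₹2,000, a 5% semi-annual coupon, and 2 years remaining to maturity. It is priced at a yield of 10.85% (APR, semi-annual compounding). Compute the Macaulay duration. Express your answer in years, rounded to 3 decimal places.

1.923 years

Periodic yield y = 0.05425. Discount each cash flow and weight by its period:
  t   CF        PV=CF/(1+0.05425)^t    t·PV
  1        50.00        47.4271        47.4271
  2        50.00        44.9866        89.9731
  3        50.00        42.6716       128.0149
  4     2,050.00     1,659.5083     6,638.0331
  Σ                  1,794.5935     6,903.4482
Price P = Σ PV = 1,794.5935.
Macaulay duration = Σ(t·PV) / P = 6,903.4482 / 1,794.5935 = 3.84680 half-year periods.
In years: 3.84680 / 2 = 1.92340 years.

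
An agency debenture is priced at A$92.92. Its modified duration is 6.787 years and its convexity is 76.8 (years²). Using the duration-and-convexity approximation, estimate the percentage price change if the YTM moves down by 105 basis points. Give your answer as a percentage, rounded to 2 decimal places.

Duration effect: -D_mod·Δy = -6.787 × (-0.0105) = +0.0712635
Convexity effect: ½·C·(Δy)² = 0.5 × 76.8 × (-0.0105)² = +0.0042336
ΔP/P ≈ +0.0712635 + 0.0042336 = +0.0754971
= +7.54971%.

+7.55%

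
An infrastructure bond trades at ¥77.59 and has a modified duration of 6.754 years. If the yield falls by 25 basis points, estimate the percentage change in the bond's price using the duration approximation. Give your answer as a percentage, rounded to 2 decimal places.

Duration approximation: ΔP/P ≈ -D_mod · Δy = -6.754 × (-0.0025) = +0.016885.
As a percentage: +1.6885%.

+1.69%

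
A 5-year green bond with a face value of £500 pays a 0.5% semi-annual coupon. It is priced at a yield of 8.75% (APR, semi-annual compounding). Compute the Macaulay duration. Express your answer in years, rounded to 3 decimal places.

Periodic yield y = 0.04375. Discount each cash flow and weight by its period:
  t   CF        PV=CF/(1+0.04375)^t    t·PV
  1         1.25         1.1976         1.1976
  2         1.25         1.1474         2.2948
  3         1.25         1.0993         3.2979
  4         1.25         1.0532         4.2129
  5         1.25         1.0091         5.0454
  6         1.25         0.9668         5.8007
  7         1.25         0.9263         6.4838
  8         1.25         0.8874         7.0995
  9         1.25         0.8502         7.6522
  10      501.25       326.6551     3,266.5514
  Σ                    335.7925     3,309.6364
Price P = Σ PV = 335.7925.
Macaulay duration = Σ(t·PV) / P = 3,309.6364 / 335.7925 = 9.85619 half-year periods.
In years: 9.85619 / 2 = 4.92810 years.

4.928 years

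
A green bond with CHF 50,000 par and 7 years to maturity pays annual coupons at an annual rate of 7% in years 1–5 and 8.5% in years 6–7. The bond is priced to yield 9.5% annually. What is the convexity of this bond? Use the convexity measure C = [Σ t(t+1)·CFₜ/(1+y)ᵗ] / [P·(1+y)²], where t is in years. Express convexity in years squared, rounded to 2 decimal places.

35.20

With y = 0.095:
  t   CF        PV=CF/(1+0.095)^t    t·PV        t(t+1)·PV
  1     3,500.00     3,196.3470     3,196.3470       6,392.6941
  2     3,500.00     2,919.0384     5,838.0768      17,514.2303
  3     3,500.00     2,665.7885     7,997.3654      31,989.4618
  4     3,500.00     2,434.5100     9,738.0401      48,690.2005
  5     3,500.00     2,223.2968    11,116.4841      66,698.9049
  6     4,250.00     2,465.4955    14,792.9730     103,550.8112
  7    54,250.00    28,740.9360   201,186.5523   1,609,492.4185
  Σ                 44,645.4123   253,865.8388   1,884,328.7213
P = 44,645.4123.
Convexity = Σ t(t+1)·PV / [P·(1+y)²] = 1,884,328.7213 / (44,645.4123 × 1.199025) = 35.20072.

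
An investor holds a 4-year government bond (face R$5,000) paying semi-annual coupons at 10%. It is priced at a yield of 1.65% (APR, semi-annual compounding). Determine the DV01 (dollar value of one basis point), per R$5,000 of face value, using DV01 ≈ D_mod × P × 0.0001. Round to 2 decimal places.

Periodic yield y = 0.00825.
  t   CF        PV=CF/(1+0.00825)^t    t·PV
  1       250.00       247.9544       247.9544
  2       250.00       245.9255       491.8510
  3       250.00       243.9132       731.7396
  4       250.00       241.9174       967.6696
  5       250.00       239.9379     1,199.6895
  6       250.00       237.9746     1,427.8477
  7       250.00       236.0274     1,652.1917
  8     5,250.00     4,916.0179    39,328.1434
  Σ                  6,609.6683    46,047.0868
P = 6,609.6683; D_Mac = 6.96663 half-year periods = 3.48331 yrs; D_mod = 3.45481 yrs.
DV01 ≈ 3.45481 × 6,609.6683 × 0.0001 = 2.283515.

R$2.28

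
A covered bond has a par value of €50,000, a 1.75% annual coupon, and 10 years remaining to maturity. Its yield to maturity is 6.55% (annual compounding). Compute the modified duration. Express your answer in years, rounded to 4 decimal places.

8.4835 years

Periodic yield y = 0.0655. First find Macaulay duration:
  t   CF        PV=CF/(1+0.0655)^t    t·PV
  1       875.00       821.2107       821.2107
  2       875.00       770.7280     1,541.4560
  3       875.00       723.3487     2,170.0460
  4       875.00       678.8819     2,715.5276
  5       875.00       637.1487     3,185.7434
  6       875.00       597.9809     3,587.8855
  7       875.00       561.2210     3,928.5467
  8       875.00       526.7207     4,213.7659
  9       875.00       494.3414     4,449.0724
  10   50,875.00    26,975.5235   269,755.2351
  Σ                 32,787.1055   296,368.4894
P = 32,787.1055; Macaulay duration = 296,368.4894 / 32,787.1055 = 9.03918 years.
Modified duration = D_Mac / (1 + y) = 9.03918 / 1.0655 = 8.48351 years.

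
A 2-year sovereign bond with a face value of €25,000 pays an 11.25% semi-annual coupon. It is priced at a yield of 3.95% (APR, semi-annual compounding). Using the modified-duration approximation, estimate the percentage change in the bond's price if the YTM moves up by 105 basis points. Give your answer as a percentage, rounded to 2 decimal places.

-1.91%

Periodic yield y = 0.01975. Modified duration first:
  t   CF        PV=CF/(1+0.01975)^t    t·PV
  1     1,406.25     1,379.0145     1,379.0145
  2     1,406.25     1,352.3064     2,704.6128
  3     1,406.25     1,326.1156     3,978.3469
  4    26,406.25    24,419.2249    97,676.8996
  Σ                 28,476.6614   105,738.8738
P = 28,476.6614; D_Mac = 3.71318 half-year periods = 1.85659 yrs; D_mod = 1.85659/(1+0.01975) = 1.82063 yrs.
ΔP/P ≈ -D_mod · Δy = -1.82063 × (+0.0105) = -0.019117 = -1.9117%.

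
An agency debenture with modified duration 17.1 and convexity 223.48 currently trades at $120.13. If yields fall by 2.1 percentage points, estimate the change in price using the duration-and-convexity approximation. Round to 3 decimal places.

Duration effect: -D_mod·Δy = -17.1 × (-0.021) = +0.359100
Convexity effect: ½·C·(Δy)² = 0.5 × 223.48 × (-0.021)² = +0.04927734
ΔP/P ≈ +0.359100 + 0.04927734 = +0.40837734
ΔP ≈ 120.13 × (+0.40837734) = +49.0583698542.

+$49.058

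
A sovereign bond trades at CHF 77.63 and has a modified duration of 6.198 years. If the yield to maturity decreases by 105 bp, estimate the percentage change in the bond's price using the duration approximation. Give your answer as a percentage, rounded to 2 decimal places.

Duration approximation: ΔP/P ≈ -D_mod · Δy = -6.198 × (-0.0105) = +0.065079.
As a percentage: +6.5079%.

+6.51%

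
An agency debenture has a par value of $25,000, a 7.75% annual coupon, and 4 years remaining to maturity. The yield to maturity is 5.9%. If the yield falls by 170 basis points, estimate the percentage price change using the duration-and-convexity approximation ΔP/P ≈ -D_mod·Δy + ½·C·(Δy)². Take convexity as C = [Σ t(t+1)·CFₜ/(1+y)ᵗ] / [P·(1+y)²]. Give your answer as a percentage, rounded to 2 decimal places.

+6.01%

With y = 0.059:
  t   CF        PV=CF/(1+0.059)^t    t·PV        t(t+1)·PV
  1     1,937.50     1,829.5562     1,829.5562       3,659.1124
  2     1,937.50     1,727.6262     3,455.2525      10,365.7574
  3     1,937.50     1,631.3751     4,894.1253      19,576.5013
  4    26,937.50    21,417.7304    85,670.9215     428,354.6076
  Σ                 26,606.2879    95,849.8555     461,955.9786
P = 26,606.2879; D_Mac = 3.60253 yrs; D_mod = 3.40182 yrs; C = 15.48190.
Duration effect: -3.40182 × (-0.017) = +0.057831
Convexity effect: 0.5 × 15.48190 × (-0.017)² = +0.0022371
ΔP/P ≈ +0.057831 + 0.0022371 = +0.060068 = +6.0068%.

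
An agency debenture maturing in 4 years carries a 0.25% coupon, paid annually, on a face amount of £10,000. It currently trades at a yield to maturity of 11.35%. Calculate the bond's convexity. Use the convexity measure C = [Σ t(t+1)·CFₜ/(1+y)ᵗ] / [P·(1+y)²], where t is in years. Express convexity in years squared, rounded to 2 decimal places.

16.03

With y = 0.1135:
  t   CF        PV=CF/(1+0.1135)^t    t·PV        t(t+1)·PV
  1        25.00        22.4517        22.4517          44.9035
  2        25.00        20.1632        40.3264         120.9792
  3        25.00        18.1080        54.3239         217.2954
  4    10,025.00     6,521.1396    26,084.5583     130,422.7915
  Σ                  6,581.8625    26,201.6603     130,805.9696
P = 6,581.8625.
Convexity = Σ t(t+1)·PV / [P·(1+y)²] = 130,805.9696 / (6,581.8625 × 1.239882) = 16.02870.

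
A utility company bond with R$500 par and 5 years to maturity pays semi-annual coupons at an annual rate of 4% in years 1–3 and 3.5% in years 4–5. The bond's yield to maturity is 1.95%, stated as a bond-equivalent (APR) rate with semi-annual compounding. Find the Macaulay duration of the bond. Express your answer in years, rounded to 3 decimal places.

Periodic yield y = 0.00975. Discount each cash flow and weight by its period:
  t   CF        PV=CF/(1+0.00975)^t    t·PV
  1        10.00         9.9034         9.9034
  2        10.00         9.8078        19.6156
  3        10.00         9.7131        29.1393
  4        10.00         9.6193        38.4773
  5        10.00         9.5264        47.6322
  6        10.00         9.4345        56.6067
  7         8.75         8.1754        57.2281
  8         8.75         8.0965        64.7720
  9         8.75         8.0183        72.1649
  10      508.75       461.7063     4,617.0630
  Σ                    544.0011     5,012.6026
Price P = Σ PV = 544.0011.
Macaulay duration = Σ(t·PV) / P = 5,012.6026 / 544.0011 = 9.21432 half-year periods.
In years: 9.21432 / 2 = 4.60716 years.

4.607 years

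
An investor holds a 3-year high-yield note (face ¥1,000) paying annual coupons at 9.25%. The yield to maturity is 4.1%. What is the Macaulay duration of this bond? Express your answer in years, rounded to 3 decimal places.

Periodic yield y = 0.041. Discount each cash flow and weight by its year:
  t   CF        PV=CF/(1+0.041)^t    t·PV
  1        92.50        88.8569        88.8569
  2        92.50        85.3572       170.7144
  3     1,092.50       968.4323     2,905.2968
  Σ                  1,142.6464     3,164.8682
Price P = Σ PV = 1,142.6464.
Macaulay duration = Σ(t·PV) / P = 3,164.8682 / 1,142.6464 = 2.76977 years.

2.770 years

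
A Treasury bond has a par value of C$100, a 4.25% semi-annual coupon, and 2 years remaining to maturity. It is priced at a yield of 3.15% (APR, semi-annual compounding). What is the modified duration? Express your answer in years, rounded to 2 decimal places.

Periodic yield y = 0.01575. First find Macaulay duration:
  t   CF        PV=CF/(1+0.01575)^t    t·PV
  1        2.125         2.0921         2.0921
  2        2.125         2.0596         4.1192
  3        2.125         2.0277         6.0830
  4      102.125        95.9367       383.7468
  Σ                    102.1160       396.0411
P = 102.1160; Macaulay duration = 396.0411 / 102.1160 = 3.87834 half-year periods = 1.93917 years.
Modified duration = D_Mac / (1 + y) = 1.93917 / 1.01575 = 1.90910 years.

1.91 years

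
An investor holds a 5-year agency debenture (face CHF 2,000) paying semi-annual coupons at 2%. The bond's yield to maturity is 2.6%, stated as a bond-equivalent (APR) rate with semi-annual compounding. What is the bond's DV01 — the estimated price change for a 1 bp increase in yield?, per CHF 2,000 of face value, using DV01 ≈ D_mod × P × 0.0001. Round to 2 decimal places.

Periodic yield y = 0.013.
  t   CF        PV=CF/(1+0.013)^t    t·PV
  1        20.00        19.7433        19.7433
  2        20.00        19.4900        38.9799
  3        20.00        19.2398        57.7195
  4        20.00        18.9929        75.9718
  5        20.00        18.7492        93.7460
  6        20.00        18.5086       111.0515
  7        20.00        18.2711       127.8975
  8        20.00        18.0366       144.2927
  9        20.00        17.8051       160.2461
  10    2,020.00     1,775.2393    17,752.3935
  Σ                  1,944.0760    18,582.0419
P = 1,944.0760; D_Mac = 9.55829 half-year periods = 4.77914 yrs; D_mod = 4.71781 yrs.
DV01 ≈ 4.71781 × 1,944.0760 × 0.0001 = 0.917179.

CHF 0.92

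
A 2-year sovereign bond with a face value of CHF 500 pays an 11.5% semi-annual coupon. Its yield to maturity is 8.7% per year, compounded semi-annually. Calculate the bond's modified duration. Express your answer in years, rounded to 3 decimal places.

Periodic yield y = 0.0435. First find Macaulay duration:
  t   CF        PV=CF/(1+0.0435)^t    t·PV
  1        28.75        27.5515        27.5515
  2        28.75        26.4030        52.8060
  3        28.75        25.3023        75.9070
  4       528.75       445.9442     1,783.7770
  Σ                    525.2011     1,940.0414
P = 525.2011; Macaulay duration = 1,940.0414 / 525.2011 = 3.69390 half-year periods = 1.84695 years.
Modified duration = D_Mac / (1 + y) = 1.84695 / 1.0435 = 1.76996 years.

1.770 years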